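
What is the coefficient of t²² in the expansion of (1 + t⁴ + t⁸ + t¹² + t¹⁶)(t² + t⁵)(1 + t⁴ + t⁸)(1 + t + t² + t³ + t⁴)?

(1 + t⁴ + t⁸ + t¹² + t¹⁶) has coefficients 1,0,0,0,1,0,0,0,1,0,0,0,1,0,0,0,1 for degrees 0…16.
(t² + t⁵) has coefficients 0,0,1,0,0,1,0,0,0,0,0,0,0,0,0,0,0,0,0,0,0,0,0 for degrees 0…22.
Multiplying by (1 + t⁴ + t⁸) gives running coefficients 0,0,1,0,0,1,1,0,0,1,1,0,0,1,0,0,0,0,0,0,0,0,0 for degrees 0…22.
Finally multiplying by (1 + t + t² + t³ + t⁴), the product of all factors after the first has coefficients 0,0,1,1,1,2,3,2,2,3,3,2,2,3,2,1,1,1,0,0,0,0,0 for degrees 0…22.
[t²²] = 1·0 + 1·0 + 1·2 + 1·3 + 1·3 = 8.

8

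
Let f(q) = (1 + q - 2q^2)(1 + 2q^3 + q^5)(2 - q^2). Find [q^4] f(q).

(1 + q - 2q^2) has coefficients 1,1,-2 for degrees 0…2.
(1 + 2q^3 + q^5) has coefficients 1,0,0,2,0 for degrees 0…4.
Finally multiplying by (2 - q^2), the product of all factors after the first has coefficients 2,0,-1,4,0 for degrees 0…4.
[q^4] = 1·0 + 1·4 − 2·(-1) = 6.

6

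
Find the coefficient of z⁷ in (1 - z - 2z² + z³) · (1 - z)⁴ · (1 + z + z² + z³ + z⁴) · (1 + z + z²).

3

(1 - z - 2z² + z³) has coefficients 1,-1,-2,1 for degrees 0…3.
(1 - z)⁴ has coefficients 1,-4,6,-4,1,0,0,0 for degrees 0…7.
Multiplying by (1 + z + z² + z³ + z⁴) gives running coefficients 1,-3,3,-1,0,-1,3,-3 for degrees 0…7.
Finally multiplying by (1 + z + z²), the product of all factors after the first has coefficients 1,-2,1,-1,2,-2,2,-1 for degrees 0…7.
[z⁷] = 1·(-1) − 1·2 − 2·(-2) + 1·2 = 3.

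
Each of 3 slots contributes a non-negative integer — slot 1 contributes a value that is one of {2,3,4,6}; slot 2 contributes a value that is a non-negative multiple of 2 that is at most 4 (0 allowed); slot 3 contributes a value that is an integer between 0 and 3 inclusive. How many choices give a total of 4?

The generating function for the choices is (t^2 + t^3 + t^4 + t^6)·(1 + t^2 + t^4)·(1 + t + t^2 + t^3); the count is [t^4].
(t^2 + t^3 + t^4 + t^6) has coefficients 0,0,1,1,1 for degrees 0…4.
(1 + t^2 + t^4) has coefficients 1,0,1,0,1 for degrees 0…4.
Finally multiplying by (1 + t + t^2 + t^3), the product of all factors after the first has coefficients 1,1,2,2,2 for degrees 0…4.
[t^4] = 1·2 + 1·1 + 1·1 = 4.

4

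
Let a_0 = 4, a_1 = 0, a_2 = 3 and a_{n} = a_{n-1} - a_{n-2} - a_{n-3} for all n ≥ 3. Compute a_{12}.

The ordinary generating function has denominator 1 - x + x^2 + x^3.
Iterating the recurrence: a_0,…,a_{12} = 4, 0, 3, -1, -4, -6, -1, 9, 16, 8, -17, -41, -32.

-32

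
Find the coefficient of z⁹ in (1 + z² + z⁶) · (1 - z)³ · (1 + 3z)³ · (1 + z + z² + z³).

(1 + z² + z⁶) has coefficients 1,0,1,0,0,0,1 for degrees 0…6.
(1 - z)³ has coefficients 1,-3,3,-1,0,0,0,0,0,0 for degrees 0…9.
Multiplying by (1 + 3z)³ gives running coefficients 1,6,3,-28,-9,54,-27,0,0,0 for degrees 0…9.
Finally multiplying by (1 + z + z² + z³), the product of all factors after the first has coefficients 1,7,10,-18,-28,20,-10,18,27,-27 for degrees 0…9.
[z⁹] = 1·(-27) + 1·18 + 1·(-18) = -27.

-27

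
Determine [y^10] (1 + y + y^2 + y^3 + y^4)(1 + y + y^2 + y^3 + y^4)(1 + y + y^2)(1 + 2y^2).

13

(1 + y + y^2 + y^3 + y^4) has coefficients 1,1,1,1,1 for degrees 0…4.
(1 + y + y^2 + y^3 + y^4) has coefficients 1,1,1,1,1,0,0,0,0,0,0 for degrees 0…10.
Multiplying by (1 + y + y^2) gives running coefficients 1,2,3,3,3,2,1,0,0,0,0 for degrees 0…10.
Finally multiplying by (1 + 2y^2), the product of all factors after the first has coefficients 1,2,5,7,9,8,7,4,2,0,0 for degrees 0…10.
[y^10] = 1·0 + 1·0 + 1·2 + 1·4 + 1·7 = 13.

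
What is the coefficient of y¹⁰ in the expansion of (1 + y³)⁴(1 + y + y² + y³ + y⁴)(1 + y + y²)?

26

(1 + y³)⁴ has coefficients 1,0,0,4,0,0,6,0,0,4,0 for degrees 0…10.
(1 + y + y² + y³ + y⁴) has coefficients 1,1,1,1,1,0,0,0,0,0,0 for degrees 0…10.
Finally multiplying by (1 + y + y²), the product of all factors after the first has coefficients 1,2,3,3,3,2,1,0,0,0,0 for degrees 0…10.
[y¹⁰] = 1·0 + 4·0 + 6·3 + 4·2 = 26.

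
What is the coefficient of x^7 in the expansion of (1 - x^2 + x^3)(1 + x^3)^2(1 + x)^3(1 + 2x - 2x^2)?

(1 - x^2 + x^3) has coefficients 1,0,-1,1 for degrees 0…3.
(1 + x^3)^2 has coefficients 1,0,0,2,0,0,1,0 for degrees 0…7.
Multiplying by (1 + x)^3 gives running coefficients 1,3,3,3,6,6,3,3 for degrees 0…7.
Finally multiplying by (1 + 2x - 2x^2), the product of all factors after the first has coefficients 1,5,7,3,6,12,3,-3 for degrees 0…7.
[x^7] = 1·(-3) − 1·12 + 1·6 = -9.

-9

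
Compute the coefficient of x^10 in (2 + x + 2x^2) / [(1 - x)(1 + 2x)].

The denominator gives the recurrence a_n = −a_(n−1) + 2a_(n−2) for n ≥ 3; the numerator fixes a_0 = 2, a_1 = -1, a_2 = 7.
Iterating: 2, -1, 7, -9, 23, -41, 87, -169, 343, -681, 1367, so a_10 = 1367.

1367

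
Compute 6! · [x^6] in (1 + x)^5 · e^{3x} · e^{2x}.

495475

The EGF product rule gives c_6 = Σ_{k_1+k_2+k_3=6} C(6; k_1,k_2,k_3) · ∏ g_i(k_i), where (1+x)^5 gives the falling factorial (5)_k; e^{3x} gives (3)^k; e^{2x} gives (2)^k.
g_1(k) for k = 0…6: 1, 5, 20, 60, 120, 120, 0.
g_2(k) for k = 0…6: 1, 3, 9, 27, 81, 243, 729.
g_3(k) for k = 0…6: 1, 2, 4, 8, 16, 32, 64.
First combine the last two factors: h(k) = Σ_j C(k,j)·g_2(j)·g_3(k−j) for k = 0…6: 1, 5, 25, 125, 625, 3125, 15625.
c_6 = Σ_k C(6,k)·g_1(k)·h(6−k) = 1·1·15625 + 6·5·3125 + 15·20·625 + 20·60·125 + 15·120·25 + 6·120·5 = 15625 + 93750 + 187500 + 150000 + 45000 + 3600 = 495475.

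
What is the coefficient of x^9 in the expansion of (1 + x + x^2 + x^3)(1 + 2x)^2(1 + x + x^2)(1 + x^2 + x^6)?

(1 + x + x^2 + x^3) has coefficients 1,1,1,1 for degrees 0…3.
(1 + 2x)^2 has coefficients 1,4,4,0,0,0,0,0,0,0 for degrees 0…9.
Multiplying by (1 + x + x^2) gives running coefficients 1,5,9,8,4,0,0,0,0,0 for degrees 0…9.
Finally multiplying by (1 + x^2 + x^6), the product of all factors after the first has coefficients 1,5,10,13,13,8,5,5,9,8 for degrees 0…9.
[x^9] = 1·8 + 1·9 + 1·5 + 1·5 = 27.

27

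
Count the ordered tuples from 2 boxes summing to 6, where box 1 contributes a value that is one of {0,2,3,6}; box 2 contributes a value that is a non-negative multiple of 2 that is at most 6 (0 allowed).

3

The generating function for the choices is (1 + t² + t³ + t⁶)·(1 + t² + t⁴ + t⁶); the count is [t⁶].
(1 + t² + t³ + t⁶) has coefficients 1,0,1,1,0,0,1 for degrees 0…6.
(1 + t² + t⁴ + t⁶) has coefficients 1,0,1,0,1,0,1 for degrees 0…6.
[t⁶] = 1·1 + 1·1 + 1·0 + 1·1 = 3.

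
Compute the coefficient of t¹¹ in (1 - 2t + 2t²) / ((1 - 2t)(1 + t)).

681

The denominator gives the recurrence a_n = a_(n−1) + 2a_(n−2) for n ≥ 3; the numerator fixes a_0 = 1, a_1 = -1, a_2 = 3.
Iterating: 1, -1, 3, 1, 7, 9, 23, 41, 87, 169, 343, 681, so a_11 = 681.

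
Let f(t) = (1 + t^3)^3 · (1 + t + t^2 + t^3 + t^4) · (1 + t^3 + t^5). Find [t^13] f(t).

8

(1 + t^3)^3 has coefficients 1,0,0,3,0,0,3,0,0,1 for degrees 0…9.
(1 + t + t^2 + t^3 + t^4) has coefficients 1,1,1,1,1,0,0,0,0,0,0,0,0,0 for degrees 0…13.
Finally multiplying by (1 + t^3 + t^5), the product of all factors after the first has coefficients 1,1,1,2,2,2,2,2,1,1,0,0,0,0 for degrees 0…13.
[t^13] = 1·0 + 3·0 + 3·2 + 1·2 = 8.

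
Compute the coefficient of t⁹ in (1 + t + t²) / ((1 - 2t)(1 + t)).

The denominator gives the recurrence a_n = a_(n−1) + 2a_(n−2) for n ≥ 3; the numerator fixes a_0 = 1, a_1 = 2, a_2 = 5.
Iterating: 1, 2, 5, 9, 19, 37, 75, 149, 299, 597, so a_9 = 597.

597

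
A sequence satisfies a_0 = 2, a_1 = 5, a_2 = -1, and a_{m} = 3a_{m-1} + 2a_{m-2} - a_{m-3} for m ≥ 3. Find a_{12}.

212033

The ordinary generating function has denominator 1 - 3z - 2z^2 + z^3.
Iterating the recurrence: a_0,…,a_{12} = 2, 5, -1, 5, 8, 35, 116, 410, 1427, 4985, 17399, 60740, 212033.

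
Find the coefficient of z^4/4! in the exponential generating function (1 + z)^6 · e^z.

1045

The EGF product rule gives c_4 = Σ_{k_1+k_2=4} C(4; k_1,k_2) · ∏ g_i(k_i), where (1+z)^6 gives the falling factorial (6)_k; e^z gives (1)^k.
g_1(k) for k = 0…4: 1, 6, 30, 120, 360.
g_2(k) for k = 0…4: 1, 1, 1, 1, 1.
c_4 = Σ_k C(4,k)·g_1(k)·g_2(4−k) = 1·1·1 + 4·6·1 + 6·30·1 + 4·120·1 + 1·360·1 = 1 + 24 + 180 + 480 + 360 = 1045.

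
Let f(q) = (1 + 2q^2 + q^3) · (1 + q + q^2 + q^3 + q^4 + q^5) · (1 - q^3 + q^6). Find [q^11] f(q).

(1 + 2q^2 + q^3) has coefficients 1,0,2,1 for degrees 0…3.
(1 + q + q^2 + q^3 + q^4 + q^5) has coefficients 1,1,1,1,1,1,0,0,0,0,0,0 for degrees 0…11.
Finally multiplying by (1 - q^3 + q^6), the product of all factors after the first has coefficients 1,1,1,0,0,0,0,0,0,1,1,1 for degrees 0…11.
[q^11] = 1·1 + 2·1 + 1·0 = 3.

3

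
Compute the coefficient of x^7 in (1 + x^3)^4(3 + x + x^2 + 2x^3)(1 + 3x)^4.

2100

(1 + x^3)^4 has coefficients 1,0,0,4,0,0,6,0 for degrees 0…7.
(3 + x + x^2 + 2x^3) has coefficients 3,1,1,2,0,0,0,0 for degrees 0…7.
Finally multiplying by (1 + 3x)^4, the product of all factors after the first has coefficients 3,37,175,392,429,297,297,162 for degrees 0…7.
[x^7] = 1·162 + 4·429 + 6·37 = 2100.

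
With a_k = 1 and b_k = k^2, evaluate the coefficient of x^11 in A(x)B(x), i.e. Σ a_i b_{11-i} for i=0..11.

506

Write out a_i and b_{11-i} for i = 0,…,11 and sum the products.
Σ = 1·121 + 1·100 + 1·81 + 1·64 + 1·49 + 1·36 + 1·25 + 1·16 + 1·9 + 1·4 + 1·1 + 1·0 = 506.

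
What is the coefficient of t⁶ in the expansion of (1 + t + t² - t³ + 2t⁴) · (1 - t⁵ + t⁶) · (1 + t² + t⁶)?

(1 + t + t² - t³ + 2t⁴) has coefficients 1,1,1,-1,2 for degrees 0…4.
(1 - t⁵ + t⁶) has coefficients 1,0,0,0,0,-1,1 for degrees 0…6.
Finally multiplying by (1 + t² + t⁶), the product of all factors after the first has coefficients 1,0,1,0,0,-1,2 for degrees 0…6.
[t⁶] = 1·2 + 1·(-1) + 1·0 − 1·0 + 2·1 = 3.

3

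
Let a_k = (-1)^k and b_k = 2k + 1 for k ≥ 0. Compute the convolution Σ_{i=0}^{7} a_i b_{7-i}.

8

The convolution is the x^7 coefficient of A(x)B(x).
Σ = 1·15 − 1·13 + 1·11 − 1·9 + 1·7 − 1·5 + 1·3 − 1·1 = 8.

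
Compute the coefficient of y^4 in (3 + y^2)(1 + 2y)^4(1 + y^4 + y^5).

75

(3 + y^2) has coefficients 3,0,1 for degrees 0…2.
(1 + 2y)^4 has coefficients 1,8,24,32,16 for degrees 0…4.
Finally multiplying by (1 + y^4 + y^5), the product of all factors after the first has coefficients 1,8,24,32,17 for degrees 0…4.
[y^4] = 3·17 + 1·24 = 75.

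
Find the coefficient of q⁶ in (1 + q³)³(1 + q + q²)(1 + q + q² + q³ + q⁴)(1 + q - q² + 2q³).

27

(1 + q³)³ has coefficients 1,0,0,3,0,0,3 for degrees 0…6.
(1 + q + q²) has coefficients 1,1,1,0,0,0,0 for degrees 0…6.
Multiplying by (1 + q + q² + q³ + q⁴) gives running coefficients 1,2,3,3,3,2,1 for degrees 0…6.
Finally multiplying by (1 + q - q² + 2q³), the product of all factors after the first has coefficients 1,3,4,6,7,8,6 for degrees 0…6.
[q⁶] = 1·6 + 3·6 + 3·1 = 27.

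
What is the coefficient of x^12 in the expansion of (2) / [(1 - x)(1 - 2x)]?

Partial fractions give a closed form: a_n = (-2)·1^n + (4)·2^n.
At n = 12: a_12 = 16382.

16382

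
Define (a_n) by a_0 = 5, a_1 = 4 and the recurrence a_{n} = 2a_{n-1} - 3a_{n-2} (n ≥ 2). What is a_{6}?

The ordinary generating function has denominator 1 - 2q + 3q^2.
Iterating the recurrence: a_0,…,a_{6} = 5, 4, -7, -26, -31, 16, 125.

125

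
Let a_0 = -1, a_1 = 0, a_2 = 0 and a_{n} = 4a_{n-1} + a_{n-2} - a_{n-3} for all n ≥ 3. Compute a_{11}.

The ordinary generating function has denominator 1 - 4x - x^2 + x^3.
Iterating the recurrence: a_0,…,a_{11} = -1, 0, 0, 1, 4, 17, 71, 297, 1242, 5194, 21721, 90836.

90836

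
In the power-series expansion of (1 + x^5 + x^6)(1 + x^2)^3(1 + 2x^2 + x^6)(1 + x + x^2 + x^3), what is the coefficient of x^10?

(1 + x^5 + x^6) has coefficients 1,0,0,0,0,1,1 for degrees 0…6.
(1 + x^2)^3 has coefficients 1,0,3,0,3,0,1,0,0,0,0 for degrees 0…10.
Multiplying by (1 + 2x^2 + x^6) gives running coefficients 1,0,5,0,9,0,8,0,5,0,3 for degrees 0…10.
Finally multiplying by (1 + x + x^2 + x^3), the product of all factors after the first has coefficients 1,1,6,6,14,14,17,17,13,13,8 for degrees 0…10.
[x^10] = 1·8 + 1·14 + 1·14 = 36.

36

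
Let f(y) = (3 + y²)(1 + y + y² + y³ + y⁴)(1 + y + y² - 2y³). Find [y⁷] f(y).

-6

(3 + y²) has coefficients 3,0,1 for degrees 0…2.
(1 + y + y² + y³ + y⁴) has coefficients 1,1,1,1,1,0,0,0 for degrees 0…7.
Finally multiplying by (1 + y + y² - 2y³), the product of all factors after the first has coefficients 1,2,3,1,1,0,-1,-2 for degrees 0…7.
[y⁷] = 3·(-2) + 1·0 = -6.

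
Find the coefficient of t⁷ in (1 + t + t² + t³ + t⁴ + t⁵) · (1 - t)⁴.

(1 + t + t² + t³ + t⁴ + t⁵) has coefficients 1,1,1,1,1,1 for degrees 0…5.
(1 - t)⁴ has coefficients 1,-4,6,-4,1,0,0,0 for degrees 0…7.
[t⁷] = 1·0 + 1·0 + 1·0 + 1·1 + 1·(-4) + 1·6 = 3.

3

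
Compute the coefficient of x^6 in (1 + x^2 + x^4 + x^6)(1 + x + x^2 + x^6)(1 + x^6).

(1 + x^2 + x^4 + x^6) has coefficients 1,0,1,0,1,0,1 for degrees 0…6.
(1 + x + x^2 + x^6) has coefficients 1,1,1,0,0,0,1 for degrees 0…6.
Finally multiplying by (1 + x^6), the product of all factors after the first has coefficients 1,1,1,0,0,0,2 for degrees 0…6.
[x^6] = 1·2 + 1·0 + 1·1 + 1·1 = 4.

4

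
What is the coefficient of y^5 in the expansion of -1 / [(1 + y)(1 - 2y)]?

The denominator gives the recurrence a_n = a_(n−1) + 2a_(n−2) for n ≥ 2; the numerator fixes a_0 = -1, a_1 = -1.
Iterating: -1, -1, -3, -5, -11, -21, so a_5 = -21.

-21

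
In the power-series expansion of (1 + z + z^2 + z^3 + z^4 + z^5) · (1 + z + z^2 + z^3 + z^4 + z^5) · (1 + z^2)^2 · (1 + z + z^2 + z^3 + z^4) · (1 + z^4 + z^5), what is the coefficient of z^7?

(1 + z + z^2 + z^3 + z^4 + z^5) has coefficients 1,1,1,1,1,1 for degrees 0…5.
(1 + z + z^2 + z^3 + z^4 + z^5) has coefficients 1,1,1,1,1,1,0,0 for degrees 0…7.
Multiplying by (1 + z^2)^2 gives running coefficients 1,1,3,3,4,4,3,3 for degrees 0…7.
Multiplying by (1 + z + z^2 + z^3 + z^4) gives running coefficients 1,2,5,8,12,15,17,17 for degrees 0…7.
Finally multiplying by (1 + z^4 + z^5), the product of all factors after the first has coefficients 1,2,5,8,13,18,24,30 for degrees 0…7.
[z^7] = 1·30 + 1·24 + 1·18 + 1·13 + 1·8 + 1·5 = 98.

98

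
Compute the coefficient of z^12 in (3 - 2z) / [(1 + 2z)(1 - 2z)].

12288

Partial fractions give a closed form: a_n = (2)·(-2)^n + (1)·2^n.
At n = 12: a_12 = 12288.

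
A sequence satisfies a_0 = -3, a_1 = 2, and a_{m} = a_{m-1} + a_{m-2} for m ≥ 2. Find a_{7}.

2

The ordinary generating function has denominator 1 - x - x^2.
Iterating the recurrence: a_0,…,a_{7} = -3, 2, -1, 1, 0, 1, 1, 2.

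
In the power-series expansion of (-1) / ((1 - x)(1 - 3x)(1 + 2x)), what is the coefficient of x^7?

Partial fractions give a closed form: a_n = (1/6)·1^n + (-9/10)·3^n + (-4/15)·(-2)^n.
At n = 7: a_7 = -1934.

-1934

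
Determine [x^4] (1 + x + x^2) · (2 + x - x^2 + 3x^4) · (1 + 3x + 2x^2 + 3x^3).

(1 + x + x^2) has coefficients 1,1,1 for degrees 0…2.
(2 + x - x^2 + 3x^4) has coefficients 2,1,-1,0,3 for degrees 0…4.
Finally multiplying by (1 + 3x + 2x^2 + 3x^3), the product of all factors after the first has coefficients 2,7,6,5,4 for degrees 0…4.
[x^4] = 1·4 + 1·5 + 1·6 = 15.

15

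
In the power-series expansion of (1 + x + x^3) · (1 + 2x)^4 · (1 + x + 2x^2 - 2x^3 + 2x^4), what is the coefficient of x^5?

164

(1 + x + x^3) has coefficients 1,1,0,1 for degrees 0…3.
(1 + 2x)^4 has coefficients 1,8,24,32,16,0 for degrees 0…5.
Finally multiplying by (1 + x + 2x^2 - 2x^3 + 2x^4), the product of all factors after the first has coefficients 1,9,34,70,82,48 for degrees 0…5.
[x^5] = 1·48 + 1·82 + 1·34 = 164.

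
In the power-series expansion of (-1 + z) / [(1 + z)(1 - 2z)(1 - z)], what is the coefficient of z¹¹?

-1365

Partial fractions give a closed form: a_n = (-1/3)·(-1)^n + (-2/3)·2^n.
At n = 11: a_11 = -1365.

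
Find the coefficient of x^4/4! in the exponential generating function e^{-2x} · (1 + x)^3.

The EGF product rule gives c_4 = Σ_{k_1+k_2=4} C(4; k_1,k_2) · ∏ g_i(k_i), where e^{-2x} gives (-2)^k; (1+x)^3 gives the falling factorial (3)_k.
g_1(k) for k = 0…4: 1, -2, 4, -8, 16.
g_2(k) for k = 0…4: 1, 3, 6, 6, 0.
c_4 = Σ_k C(4,k)·g_1(k)·g_2(4−k) = 4·(-2)·6 + 6·4·6 + 4·(-8)·3 + 1·16·1 = −48 + 144 − 96 + 16 = 16.

16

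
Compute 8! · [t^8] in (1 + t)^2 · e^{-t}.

41

The EGF product rule gives c_8 = Σ_{k_1+k_2=8} C(8; k_1,k_2) · ∏ g_i(k_i), where (1+t)^2 gives the falling factorial (2)_k; e^{-t} gives (-1)^k.
g_1(k) for k = 0…8: 1, 2, 2, 0, 0, 0, 0, 0, 0.
g_2(k) for k = 0…8: 1, -1, 1, -1, 1, -1, 1, -1, 1.
c_8 = Σ_k C(8,k)·g_1(k)·g_2(8−k) = 1·1·1 + 8·2·(-1) + 28·2·1 = 1 − 16 + 56 = 41.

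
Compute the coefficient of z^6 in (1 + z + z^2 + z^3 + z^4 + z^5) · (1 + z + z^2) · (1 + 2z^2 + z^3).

(1 + z + z^2 + z^3 + z^4 + z^5) has coefficients 1,1,1,1,1,1 for degrees 0…5.
(1 + z + z^2) has coefficients 1,1,1,0,0,0,0 for degrees 0…6.
Finally multiplying by (1 + 2z^2 + z^3), the product of all factors after the first has coefficients 1,1,3,3,3,1,0 for degrees 0…6.
[z^6] = 1·0 + 1·1 + 1·3 + 1·3 + 1·3 + 1·1 = 11.

11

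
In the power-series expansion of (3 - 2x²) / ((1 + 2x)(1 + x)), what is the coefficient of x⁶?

The denominator gives the recurrence a_n = −3a_(n−1) − 2a_(n−2) for n ≥ 3; the numerator fixes a_0 = 3, a_1 = -9, a_2 = 19.
Iterating: 3, -9, 19, -39, 79, -159, 319, so a_6 = 319.

319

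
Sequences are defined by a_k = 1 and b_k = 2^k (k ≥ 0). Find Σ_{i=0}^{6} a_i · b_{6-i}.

The convolution is the x^6 coefficient of A(x)B(x).
Σ = 1·64 + 1·32 + 1·16 + 1·8 + 1·4 + 1·2 + 1·1 = 127.

127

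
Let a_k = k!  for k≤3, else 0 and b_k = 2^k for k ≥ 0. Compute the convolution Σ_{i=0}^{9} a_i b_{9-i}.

Write out a_i and b_{9-i} for i = 0,…,9 and sum the products.
Σ = 1·512 + 1·256 + 2·128 + 6·64 + 0·32 + 0·16 + 0·8 + 0·4 + 0·2 + 0·1 = 1408.

1408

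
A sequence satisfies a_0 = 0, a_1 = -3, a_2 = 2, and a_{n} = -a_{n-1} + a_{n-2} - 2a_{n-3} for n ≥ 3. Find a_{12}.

The ordinary generating function has denominator 1 + y - y^2 + 2y^3.
Iterating the recurrence: a_0,…,a_{12} = 0, -3, 2, -5, 13, -22, 45, -93, 182, -365, 733, -1462, 2925.

2925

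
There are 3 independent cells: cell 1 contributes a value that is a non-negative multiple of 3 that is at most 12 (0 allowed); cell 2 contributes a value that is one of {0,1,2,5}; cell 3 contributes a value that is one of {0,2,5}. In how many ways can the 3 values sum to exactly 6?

3

The generating function for the choices is (1 + x^3 + x^6 + x^9 + x^12)·(1 + x + x^2 + x^5)·(1 + x^2 + x^5); the count is [x^6].
(1 + x^3 + x^6 + x^9 + x^12) has coefficients 1,0,0,1,0,0,1 for degrees 0…6.
(1 + x + x^2 + x^5) has coefficients 1,1,1,0,0,1,0 for degrees 0…6.
Finally multiplying by (1 + x^2 + x^5), the product of all factors after the first has coefficients 1,1,2,1,1,2,1 for degrees 0…6.
[x^6] = 1·1 + 1·1 + 1·1 = 3.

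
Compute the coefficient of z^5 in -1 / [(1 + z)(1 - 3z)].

Partial fractions give a closed form: a_n = (-1/4)·(-1)^n + (-3/4)·3^n.
At n = 5: a_5 = -182.

-182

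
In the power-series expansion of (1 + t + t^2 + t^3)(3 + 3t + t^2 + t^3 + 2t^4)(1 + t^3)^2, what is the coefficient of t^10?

(1 + t + t^2 + t^3) has coefficients 1,1,1,1 for degrees 0…3.
(3 + 3t + t^2 + t^3 + 2t^4) has coefficients 3,3,1,1,2,0,0,0,0,0,0 for degrees 0…10.
Finally multiplying by (1 + t^3)^2, the product of all factors after the first has coefficients 3,3,1,7,8,2,5,7,1,1,2 for degrees 0…10.
[t^10] = 1·2 + 1·1 + 1·1 + 1·7 = 11.

11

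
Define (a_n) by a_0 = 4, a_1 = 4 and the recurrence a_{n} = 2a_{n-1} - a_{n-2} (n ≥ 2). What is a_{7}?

4

The ordinary generating function has denominator 1 - 2z + z^2.
Iterating the recurrence: a_0,…,a_{7} = 4, 4, 4, 4, 4, 4, 4, 4.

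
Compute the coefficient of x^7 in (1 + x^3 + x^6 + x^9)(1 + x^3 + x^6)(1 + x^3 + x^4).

(1 + x^3 + x^6 + x^9) has coefficients 1,0,0,1,0,0,1,0 for degrees 0…7.
(1 + x^3 + x^6) has coefficients 1,0,0,1,0,0,1,0 for degrees 0…7.
Finally multiplying by (1 + x^3 + x^4), the product of all factors after the first has coefficients 1,0,0,2,1,0,2,1 for degrees 0…7.
[x^7] = 1·1 + 1·1 + 1·0 = 2.

2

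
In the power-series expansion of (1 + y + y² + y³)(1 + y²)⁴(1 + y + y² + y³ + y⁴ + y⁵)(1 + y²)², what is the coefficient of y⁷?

126

(1 + y + y² + y³) has coefficients 1,1,1,1 for degrees 0…3.
(1 + y²)⁴ has coefficients 1,0,4,0,6,0,4,0 for degrees 0…7.
Multiplying by (1 + y + y² + y³ + y⁴ + y⁵) gives running coefficients 1,1,5,5,11,11,14,14 for degrees 0…7.
Finally multiplying by (1 + y²)², the product of all factors after the first has coefficients 1,1,7,7,22,22,41,41 for degrees 0…7.
[y⁷] = 1·41 + 1·41 + 1·22 + 1·22 = 126.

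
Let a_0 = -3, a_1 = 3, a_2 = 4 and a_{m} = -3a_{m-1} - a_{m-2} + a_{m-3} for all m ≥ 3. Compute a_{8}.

2013

The ordinary generating function has denominator 1 + 3t + t^2 - t^3.
Iterating the recurrence: a_0,…,a_{8} = -3, 3, 4, -18, 53, -137, 340, -830, 2013.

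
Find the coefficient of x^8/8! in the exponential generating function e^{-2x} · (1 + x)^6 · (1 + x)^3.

The EGF product rule gives c_8 = Σ_{k_1+k_2+k_3=8} C(8; k_1,k_2,k_3) · ∏ g_i(k_i), where e^{-2x} gives (-2)^k; (1+x)^6 gives the falling factorial (6)_k; (1+x)^3 gives the falling factorial (3)_k.
g_1(k) for k = 0…8: 1, -2, 4, -8, 16, -32, 64, -128, 256.
g_2(k) for k = 0…8: 1, 6, 30, 120, 360, 720, 720, 0, 0.
g_3(k) for k = 0…8: 1, 3, 6, 6, 0, 0, 0, 0, 0.
First combine the last two factors: h(k) = Σ_j C(k,j)·g_2(j)·g_3(k−j) for k = 0…8: 1, 9, 72, 504, 3024, 15120, 60480, 181440, 362880.
c_8 = Σ_k C(8,k)·g_1(k)·h(8−k) = 1·1·362880 + 8·(-2)·181440 + 28·4·60480 + 56·(-8)·15120 + 70·16·3024 + 56·(-32)·504 + 28·64·72 + 8·(-128)·9 + 1·256·1 = 362880 − 2903040 + 6773760 − 6773760 + 3386880 − 903168 + 129024 − 9216 + 256 = 63616.

63616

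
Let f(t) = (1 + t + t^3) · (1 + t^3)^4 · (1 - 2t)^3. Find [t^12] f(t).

-27

(1 + t + t^3) has coefficients 1,1,0,1 for degrees 0…3.
(1 + t^3)^4 has coefficients 1,0,0,4,0,0,6,0,0,4,0,0,1 for degrees 0…12.
Finally multiplying by (1 - 2t)^3, the product of all factors after the first has coefficients 1,-6,12,-4,-24,48,-26,-36,72,-44,-24,48,-31 for degrees 0…12.
[t^12] = 1·(-31) + 1·48 + 1·(-44) = -27.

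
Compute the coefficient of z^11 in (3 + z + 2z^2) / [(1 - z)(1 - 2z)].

The denominator gives the recurrence a_n = 3a_(n−1) − 2a_(n−2) for n ≥ 3; the numerator fixes a_0 = 3, a_1 = 10, a_2 = 26.
Iterating: 3, 10, 26, 58, 122, 250, 506, 1018, 2042, 4090, 8186, 16378, so a_11 = 16378.

16378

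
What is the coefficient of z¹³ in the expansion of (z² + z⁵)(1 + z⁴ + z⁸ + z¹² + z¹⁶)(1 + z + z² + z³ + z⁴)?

(z² + z⁵) has coefficients 0,0,1,0,0,1 for degrees 0…5.
(1 + z⁴ + z⁸ + z¹² + z¹⁶) has coefficients 1,0,0,0,1,0,0,0,1,0,0,0,1,0 for degrees 0…13.
Finally multiplying by (1 + z + z² + z³ + z⁴), the product of all factors after the first has coefficients 1,1,1,1,2,1,1,1,2,1,1,1,2,1 for degrees 0…13.
[z¹³] = 1·1 + 1·2 = 3.

3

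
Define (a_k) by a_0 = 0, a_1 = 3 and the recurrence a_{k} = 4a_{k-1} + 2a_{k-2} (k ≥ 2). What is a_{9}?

418608

The ordinary generating function has denominator 1 - 4q - 2q^2.
Iterating the recurrence: a_0,…,a_{9} = 0, 3, 12, 54, 240, 1068, 4752, 21144, 94080, 418608.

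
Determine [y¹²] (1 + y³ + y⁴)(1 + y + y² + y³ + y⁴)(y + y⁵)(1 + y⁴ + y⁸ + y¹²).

(1 + y³ + y⁴) has coefficients 1,0,0,1,1 for degrees 0…4.
(1 + y + y² + y³ + y⁴) has coefficients 1,1,1,1,1,0,0,0,0,0,0,0,0 for degrees 0…12.
Multiplying by (y + y⁵) gives running coefficients 0,1,1,1,1,2,1,1,1,1,0,0,0 for degrees 0…12.
Finally multiplying by (1 + y⁴ + y⁸ + y¹²), the product of all factors after the first has coefficients 0,1,1,1,1,3,2,2,2,4,2,2,2 for degrees 0…12.
[y¹²] = 1·2 + 1·4 + 1·2 = 8.

8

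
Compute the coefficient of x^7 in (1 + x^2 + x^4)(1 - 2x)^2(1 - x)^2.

(1 + x^2 + x^4) has coefficients 1,0,1,0,1 for degrees 0…4.
(1 - 2x)^2 has coefficients 1,-4,4,0,0,0,0,0 for degrees 0…7.
Finally multiplying by (1 - x)^2, the product of all factors after the first has coefficients 1,-6,13,-12,4,0,0,0 for degrees 0…7.
[x^7] = 1·0 + 1·0 + 1·(-12) = -12.

-12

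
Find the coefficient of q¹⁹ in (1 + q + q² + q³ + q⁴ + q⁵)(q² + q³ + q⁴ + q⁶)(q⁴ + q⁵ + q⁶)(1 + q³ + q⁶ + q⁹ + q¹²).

24

(1 + q + q² + q³ + q⁴ + q⁵) has coefficients 1,1,1,1,1,1 for degrees 0…5.
(q² + q³ + q⁴ + q⁶) has coefficients 0,0,1,1,1,0,1,0,0,0,0,0,0,0,0,0,0,0,0,0 for degrees 0…19.
Multiplying by (q⁴ + q⁵ + q⁶) gives running coefficients 0,0,0,0,0,0,1,2,3,2,2,1,1,0,0,0,0,0,0,0 for degrees 0…19.
Finally multiplying by (1 + q³ + q⁶ + q⁹ + q¹²), the product of all factors after the first has coefficients 0,0,0,0,0,0,1,2,3,3,4,4,4,4,4,4,4,4,4,4 for degrees 0…19.
[q¹⁹] = 1·4 + 1·4 + 1·4 + 1·4 + 1·4 + 1·4 = 24.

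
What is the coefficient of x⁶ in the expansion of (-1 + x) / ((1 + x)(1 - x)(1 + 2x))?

-127

Partial fractions give a closed form: a_n = (1)·(-1)^n + (-2)·(-2)^n.
At n = 6: a_6 = -127.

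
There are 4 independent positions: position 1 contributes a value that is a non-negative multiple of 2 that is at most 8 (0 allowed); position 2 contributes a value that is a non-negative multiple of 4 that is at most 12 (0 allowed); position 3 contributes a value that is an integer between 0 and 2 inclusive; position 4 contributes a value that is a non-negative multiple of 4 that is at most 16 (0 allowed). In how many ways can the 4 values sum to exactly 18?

The generating function for the choices is (1 + t^2 + t^4 + t^6 + t^8)·(1 + t^4 + t^8 + t^12)·(1 + t + t^2)·(1 + t^4 + t^8 + t^12 + t^16); the count is [t^18].
(1 + t^2 + t^4 + t^6 + t^8) has coefficients 1,0,1,0,1,0,1,0,1 for degrees 0…8.
(1 + t^4 + t^8 + t^12) has coefficients 1,0,0,0,1,0,0,0,1,0,0,0,1,0,0,0,0,0,0 for degrees 0…18.
Multiplying by (1 + t + t^2) gives running coefficients 1,1,1,0,1,1,1,0,1,1,1,0,1,1,1,0,0,0,0 for degrees 0…18.
Finally multiplying by (1 + t^4 + t^8 + t^12 + t^16), the product of all factors after the first has coefficients 1,1,1,0,2,2,2,0,3,3,3,0,4,4,4,0,4,4,4 for degrees 0…18.
[t^18] = 1·4 + 1·4 + 1·4 + 1·4 + 1·3 = 19.

19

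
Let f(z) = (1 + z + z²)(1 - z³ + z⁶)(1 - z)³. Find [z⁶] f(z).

2

(1 + z + z²) has coefficients 1,1,1 for degrees 0…2.
(1 - z³ + z⁶) has coefficients 1,0,0,-1,0,0,1 for degrees 0…6.
Finally multiplying by (1 - z)³, the product of all factors after the first has coefficients 1,-3,3,-2,3,-3,2 for degrees 0…6.
[z⁶] = 1·2 + 1·(-3) + 1·3 = 2.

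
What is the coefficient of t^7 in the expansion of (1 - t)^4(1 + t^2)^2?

-4

(1 - t)^4 has coefficients 1,-4,6,-4,1 for degrees 0…4.
(1 + t^2)^2 has coefficients 1,0,2,0,1,0,0,0 for degrees 0…7.
[t^7] = 1·0 − 4·0 + 6·0 − 4·1 + 1·0 = -4.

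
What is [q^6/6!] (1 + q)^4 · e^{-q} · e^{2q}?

The EGF product rule gives c_6 = Σ_{k_1+k_2+k_3=6} C(6; k_1,k_2,k_3) · ∏ g_i(k_i), where (1+q)^4 gives the falling factorial (4)_k; e^{-q} gives (-1)^k; e^{2q} gives (2)^k.
g_1(k) for k = 0…6: 1, 4, 12, 24, 24, 0, 0.
g_2(k) for k = 0…6: 1, -1, 1, -1, 1, -1, 1.
g_3(k) for k = 0…6: 1, 2, 4, 8, 16, 32, 64.
First combine the last two factors: h(k) = Σ_j C(k,j)·g_2(j)·g_3(k−j) for k = 0…6: 1, 1, 1, 1, 1, 1, 1.
c_6 = Σ_k C(6,k)·g_1(k)·h(6−k) = 1·1·1 + 6·4·1 + 15·12·1 + 20·24·1 + 15·24·1 = 1 + 24 + 180 + 480 + 360 = 1045.

1045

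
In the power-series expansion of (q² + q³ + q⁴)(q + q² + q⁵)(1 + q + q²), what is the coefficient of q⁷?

4

(q² + q³ + q⁴) has coefficients 0,0,1,1,1 for degrees 0…4.
(q + q² + q⁵) has coefficients 0,1,1,0,0,1,0,0 for degrees 0…7.
Finally multiplying by (1 + q + q²), the product of all factors after the first has coefficients 0,1,2,2,1,1,1,1 for degrees 0…7.
[q⁷] = 1·1 + 1·1 + 1·2 = 4.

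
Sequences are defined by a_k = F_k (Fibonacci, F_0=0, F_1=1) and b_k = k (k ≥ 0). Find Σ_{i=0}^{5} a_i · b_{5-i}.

This is [x^5] in the product of the two ordinary generating functions.
Σ = 0·5 + 1·4 + 1·3 + 2·2 + 3·1 + 5·0 = 14.

14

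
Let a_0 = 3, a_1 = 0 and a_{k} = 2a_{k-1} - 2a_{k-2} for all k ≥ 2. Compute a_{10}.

The ordinary generating function has denominator 1 - 2y + 2y^2.
Iterating the recurrence: a_0,…,a_{10} = 3, 0, -6, -12, -12, 0, 24, 48, 48, 0, -96.

-96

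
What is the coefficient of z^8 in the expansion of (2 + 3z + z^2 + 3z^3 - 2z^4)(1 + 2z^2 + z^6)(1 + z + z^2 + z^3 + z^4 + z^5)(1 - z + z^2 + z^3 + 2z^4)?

80

(2 + 3z + z^2 + 3z^3 - 2z^4) has coefficients 2,3,1,3,-2 for degrees 0…4.
(1 + 2z^2 + z^6) has coefficients 1,0,2,0,0,0,1,0,0 for degrees 0…8.
Multiplying by (1 + z + z^2 + z^3 + z^4 + z^5) gives running coefficients 1,1,3,3,3,3,3,3,1 for degrees 0…8.
Finally multiplying by (1 - z + z^2 + z^3 + 2z^4), the product of all factors after the first has coefficients 1,0,3,2,6,8,12,12,10 for degrees 0…8.
[z^8] = 2·10 + 3·12 + 1·12 + 3·8 − 2·6 = 80.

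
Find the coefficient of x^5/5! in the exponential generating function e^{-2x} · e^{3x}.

1

The EGF product rule gives c_5 = Σ_{k_1+k_2=5} C(5; k_1,k_2) · ∏ g_i(k_i), where e^{-2x} gives (-2)^k; e^{3x} gives (3)^k.
g_1(k) for k = 0…5: 1, -2, 4, -8, 16, -32.
g_2(k) for k = 0…5: 1, 3, 9, 27, 81, 243.
c_5 = Σ_k C(5,k)·g_1(k)·g_2(5−k) = 1·1·243 + 5·(-2)·81 + 10·4·27 + 10·(-8)·9 + 5·16·3 + 1·(-32)·1 = 243 − 810 + 1080 − 720 + 240 − 32 = 1.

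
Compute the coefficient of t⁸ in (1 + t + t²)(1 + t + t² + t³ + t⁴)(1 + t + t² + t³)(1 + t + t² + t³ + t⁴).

40

(1 + t + t²) has coefficients 1,1,1 for degrees 0…2.
(1 + t + t² + t³ + t⁴) has coefficients 1,1,1,1,1,0,0,0,0 for degrees 0…8.
Multiplying by (1 + t + t² + t³) gives running coefficients 1,2,3,4,4,3,2,1,0 for degrees 0…8.
Finally multiplying by (1 + t + t² + t³ + t⁴), the product of all factors after the first has coefficients 1,3,6,10,14,16,16,14,10 for degrees 0…8.
[t⁸] = 1·10 + 1·14 + 1·16 = 40.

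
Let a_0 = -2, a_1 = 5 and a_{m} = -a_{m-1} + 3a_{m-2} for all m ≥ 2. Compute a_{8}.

The ordinary generating function has denominator 1 + z - 3z^2.
Iterating the recurrence: a_0,…,a_{8} = -2, 5, -11, 26, -59, 137, -314, 725, -1667.

-1667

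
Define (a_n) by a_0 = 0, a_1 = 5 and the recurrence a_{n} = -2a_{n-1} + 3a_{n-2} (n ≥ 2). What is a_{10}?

-73810

The ordinary generating function has denominator 1 + 2q - 3q^2.
Iterating the recurrence: a_0,…,a_{10} = 0, 5, -10, 35, -100, 305, -910, 2735, -8200, 24605, -73810.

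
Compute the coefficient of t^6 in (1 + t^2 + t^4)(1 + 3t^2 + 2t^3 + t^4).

4

(1 + t^2 + t^4) has coefficients 1,0,1,0,1 for degrees 0…4.
(1 + 3t^2 + 2t^3 + t^4) has coefficients 1,0,3,2,1,0,0 for degrees 0…6.
[t^6] = 1·0 + 1·1 + 1·3 = 4.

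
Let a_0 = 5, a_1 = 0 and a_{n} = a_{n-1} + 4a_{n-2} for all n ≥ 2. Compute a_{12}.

The ordinary generating function has denominator 1 - q - 4q^2.
Iterating the recurrence: a_0,…,a_{12} = 5, 0, 20, 20, 100, 180, 580, 1300, 3620, 8820, 23300, 58580, 151780.

151780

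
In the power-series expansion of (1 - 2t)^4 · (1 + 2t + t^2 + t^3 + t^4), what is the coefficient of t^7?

(1 - 2t)^4 has coefficients 1,-8,24,-32,16 for degrees 0…4.
(1 + 2t + t^2 + t^3 + t^4) has coefficients 1,2,1,1,1,0,0,0 for degrees 0…7.
[t^7] = 1·0 − 8·0 + 24·0 − 32·1 + 16·1 = -16.

-16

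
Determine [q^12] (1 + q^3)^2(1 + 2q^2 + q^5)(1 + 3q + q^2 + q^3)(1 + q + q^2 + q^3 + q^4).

(1 + q^3)^2 has coefficients 1,0,0,2,0,0,1 for degrees 0…6.
(1 + 2q^2 + q^5) has coefficients 1,0,2,0,0,1,0,0,0,0,0,0,0 for degrees 0…12.
Multiplying by (1 + 3q + q^2 + q^3) gives running coefficients 1,3,3,7,2,3,3,1,1,0,0,0,0 for degrees 0…12.
Finally multiplying by (1 + q + q^2 + q^3 + q^4), the product of all factors after the first has coefficients 1,4,7,14,16,18,18,16,10,8,5,2,1 for degrees 0…12.
[q^12] = 1·1 + 2·8 + 1·18 = 35.

35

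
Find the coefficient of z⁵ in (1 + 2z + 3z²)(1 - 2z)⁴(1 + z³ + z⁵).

-52

(1 + 2z + 3z²) has coefficients 1,2,3 for degrees 0…2.
(1 - 2z)⁴ has coefficients 1,-8,24,-32,16,0 for degrees 0…5.
Finally multiplying by (1 + z³ + z⁵), the product of all factors after the first has coefficients 1,-8,24,-31,8,25 for degrees 0…5.
[z⁵] = 1·25 + 2·8 + 3·(-31) = -52.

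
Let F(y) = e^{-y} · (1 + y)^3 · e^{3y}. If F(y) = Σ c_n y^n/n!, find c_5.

The EGF product rule gives c_5 = Σ_{k_1+k_2+k_3=5} C(5; k_1,k_2,k_3) · ∏ g_i(k_i), where e^{-y} gives (-1)^k; (1+y)^3 gives the falling factorial (3)_k; e^{3y} gives (3)^k.
g_1(k) for k = 0…5: 1, -1, 1, -1, 1, -1.
g_2(k) for k = 0…5: 1, 3, 6, 6, 0, 0.
g_3(k) for k = 0…5: 1, 3, 9, 27, 81, 243.
First combine the last two factors: h(k) = Σ_j C(k,j)·g_2(j)·g_3(k−j) for k = 0…5: 1, 6, 33, 168, 801, 3618.
c_5 = Σ_k C(5,k)·g_1(k)·h(5−k) = 1·1·3618 + 5·(-1)·801 + 10·1·168 + 10·(-1)·33 + 5·1·6 + 1·(-1)·1 = 3618 − 4005 + 1680 − 330 + 30 − 1 = 992.

992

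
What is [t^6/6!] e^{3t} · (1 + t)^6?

173007

The EGF product rule gives c_6 = Σ_{k_1+k_2=6} C(6; k_1,k_2) · ∏ g_i(k_i), where e^{3t} gives (3)^k; (1+t)^6 gives the falling factorial (6)_k.
g_1(k) for k = 0…6: 1, 3, 9, 27, 81, 243, 729.
g_2(k) for k = 0…6: 1, 6, 30, 120, 360, 720, 720.
c_6 = Σ_k C(6,k)·g_1(k)·g_2(6−k) = 1·1·720 + 6·3·720 + 15·9·360 + 20·27·120 + 15·81·30 + 6·243·6 + 1·729·1 = 720 + 12960 + 48600 + 64800 + 36450 + 8748 + 729 = 173007.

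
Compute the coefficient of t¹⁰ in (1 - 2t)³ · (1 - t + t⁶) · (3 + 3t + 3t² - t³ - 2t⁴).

16

(1 - 2t)³ has coefficients 1,-6,12,-8 for degrees 0…3.
(1 - t + t⁶) has coefficients 1,-1,0,0,0,0,1,0,0,0,0 for degrees 0…10.
Finally multiplying by (3 + 3t + 3t² - t³ - 2t⁴), the product of all factors after the first has coefficients 3,0,0,-4,-1,2,3,3,3,-1,-2 for degrees 0…10.
[t¹⁰] = 1·(-2) − 6·(-1) + 12·3 − 8·3 = 16.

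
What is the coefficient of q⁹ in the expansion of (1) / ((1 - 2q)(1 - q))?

1023

The denominator gives the recurrence a_n = 3a_(n−1) − 2a_(n−2) for n ≥ 3; the numerator fixes a_0 = 1, a_1 = 3, a_2 = 7.
Iterating: 1, 3, 7, 15, 31, 63, 127, 255, 511, 1023, so a_9 = 1023.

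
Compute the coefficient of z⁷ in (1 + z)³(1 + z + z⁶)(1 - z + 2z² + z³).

3

(1 + z)³ has coefficients 1,3,3,1 for degrees 0…3.
(1 + z + z⁶) has coefficients 1,1,0,0,0,0,1,0 for degrees 0…7.
Finally multiplying by (1 - z + 2z² + z³), the product of all factors after the first has coefficients 1,0,1,3,1,0,1,-1 for degrees 0…7.
[z⁷] = 1·(-1) + 3·1 + 3·0 + 1·1 = 3.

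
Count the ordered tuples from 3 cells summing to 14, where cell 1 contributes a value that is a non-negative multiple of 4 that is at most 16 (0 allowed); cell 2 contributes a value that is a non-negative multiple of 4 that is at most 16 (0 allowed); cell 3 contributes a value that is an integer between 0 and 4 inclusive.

The generating function for the choices is (1 + z^4 + z^8 + z^12 + z^16)·(1 + z^4 + z^8 + z^12 + z^16)·(1 + z + z^2 + z^3 + z^4); the count is [z^14].
(1 + z^4 + z^8 + z^12 + z^16) has coefficients 1,0,0,0,1,0,0,0,1,0,0,0,1,0,0 for degrees 0…14.
(1 + z^4 + z^8 + z^12 + z^16) has coefficients 1,0,0,0,1,0,0,0,1,0,0,0,1,0,0 for degrees 0…14.
Finally multiplying by (1 + z + z^2 + z^3 + z^4), the product of all factors after the first has coefficients 1,1,1,1,2,1,1,1,2,1,1,1,2,1,1 for degrees 0…14.
[z^14] = 1·1 + 1·1 + 1·1 + 1·1 = 4.

4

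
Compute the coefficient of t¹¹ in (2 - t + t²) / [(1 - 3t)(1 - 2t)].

937616

The denominator gives the recurrence a_n = 5a_(n−1) − 6a_(n−2) for n ≥ 3; the numerator fixes a_0 = 2, a_1 = 9, a_2 = 34.
Iterating: 2, 9, 34, 116, 376, 1184, 3664, 11216, 34096, 103184, 311344, 937616, so a_11 = 937616.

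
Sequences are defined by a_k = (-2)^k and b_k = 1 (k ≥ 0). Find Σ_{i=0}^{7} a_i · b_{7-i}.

Write out a_i and b_{7-i} for i = 0,…,7 and sum the products.
Σ = 1·1 − 2·1 + 4·1 − 8·1 + 16·1 − 32·1 + 64·1 − 128·1 = -85.

-85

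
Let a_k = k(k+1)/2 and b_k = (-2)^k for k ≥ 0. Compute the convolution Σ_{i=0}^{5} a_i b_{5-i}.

This is [x^5] in the product of the two ordinary generating functions.
Σ = 0·(-32) + 1·16 + 3·(-8) + 6·4 + 10·(-2) + 15·1 = 11.

11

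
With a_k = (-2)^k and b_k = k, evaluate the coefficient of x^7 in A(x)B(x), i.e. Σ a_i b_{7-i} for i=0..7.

The convolution is the t^7 coefficient of A(t)B(t).
Σ = 1·7 − 2·6 + 4·5 − 8·4 + 16·3 − 32·2 + 64·1 − 128·0 = 31.

31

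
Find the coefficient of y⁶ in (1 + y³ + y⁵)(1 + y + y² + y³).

(1 + y³ + y⁵) has coefficients 1,0,0,1,0,1 for degrees 0…5.
(1 + y + y² + y³) has coefficients 1,1,1,1,0,0,0 for degrees 0…6.
[y⁶] = 1·0 + 1·1 + 1·1 = 2.

2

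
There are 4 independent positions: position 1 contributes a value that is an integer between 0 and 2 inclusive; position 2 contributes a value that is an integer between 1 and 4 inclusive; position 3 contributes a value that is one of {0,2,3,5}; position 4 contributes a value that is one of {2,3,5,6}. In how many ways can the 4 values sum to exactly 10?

26

The generating function for the choices is (1 + t + t^2)·(t + t^2 + t^3 + t^4)·(1 + t^2 + t^3 + t^5)·(t^2 + t^3 + t^5 + t^6); the count is [t^10].
(1 + t + t^2) has coefficients 1,1,1 for degrees 0…2.
(t + t^2 + t^3 + t^4) has coefficients 0,1,1,1,1,0,0,0,0,0,0 for degrees 0…10.
Multiplying by (1 + t^2 + t^3 + t^5) gives running coefficients 0,1,1,2,3,2,3,2,1,1,0 for degrees 0…10.
Finally multiplying by (t^2 + t^3 + t^5 + t^6), the product of all factors after the first has coefficients 0,0,0,1,2,3,6,7,8,10,8 for degrees 0…10.
[t^10] = 1·8 + 1·10 + 1·8 = 26.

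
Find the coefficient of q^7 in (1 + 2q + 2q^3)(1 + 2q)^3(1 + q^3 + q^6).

36

(1 + 2q + 2q^3) has coefficients 1,2,0,2 for degrees 0…3.
(1 + 2q)^3 has coefficients 1,6,12,8,0,0,0,0 for degrees 0…7.
Finally multiplying by (1 + q^3 + q^6), the product of all factors after the first has coefficients 1,6,12,9,6,12,9,6 for degrees 0…7.
[q^7] = 1·6 + 2·9 + 2·6 = 36.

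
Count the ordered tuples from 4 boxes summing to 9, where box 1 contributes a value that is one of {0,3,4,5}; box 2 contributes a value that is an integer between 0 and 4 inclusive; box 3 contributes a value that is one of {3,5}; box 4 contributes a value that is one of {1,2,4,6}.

The generating function for the choices is (1 + x^3 + x^4 + x^5)·(1 + x + x^2 + x^3 + x^4)·(x^3 + x^5)·(x + x^2 + x^4 + x^6); the count is [x^9].
(1 + x^3 + x^4 + x^5) has coefficients 1,0,0,1,1,1 for degrees 0…5.
(1 + x + x^2 + x^3 + x^4) has coefficients 1,1,1,1,1,0,0,0,0,0 for degrees 0…9.
Multiplying by (x^3 + x^5) gives running coefficients 0,0,0,1,1,2,2,2,1,1 for degrees 0…9.
Finally multiplying by (x + x^2 + x^4 + x^6), the product of all factors after the first has coefficients 0,0,0,0,1,2,3,5,5,6 for degrees 0…9.
[x^9] = 1·6 + 1·3 + 1·2 + 1·1 = 12.

12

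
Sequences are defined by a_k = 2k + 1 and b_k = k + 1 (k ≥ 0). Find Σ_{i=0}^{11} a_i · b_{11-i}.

650

The convolution is the t^11 coefficient of A(t)B(t).
Σ = 1·12 + 3·11 + 5·10 + 7·9 + 9·8 + 11·7 + 13·6 + 15·5 + 17·4 + 19·3 + 21·2 + 23·1 = 650.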